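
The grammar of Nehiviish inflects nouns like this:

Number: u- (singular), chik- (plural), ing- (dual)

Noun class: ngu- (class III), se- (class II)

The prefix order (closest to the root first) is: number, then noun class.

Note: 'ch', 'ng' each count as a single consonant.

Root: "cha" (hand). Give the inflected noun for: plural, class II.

Attach number plural chik- → chikcha.
Attach noun class class II se- → sechikcha.

sechikcha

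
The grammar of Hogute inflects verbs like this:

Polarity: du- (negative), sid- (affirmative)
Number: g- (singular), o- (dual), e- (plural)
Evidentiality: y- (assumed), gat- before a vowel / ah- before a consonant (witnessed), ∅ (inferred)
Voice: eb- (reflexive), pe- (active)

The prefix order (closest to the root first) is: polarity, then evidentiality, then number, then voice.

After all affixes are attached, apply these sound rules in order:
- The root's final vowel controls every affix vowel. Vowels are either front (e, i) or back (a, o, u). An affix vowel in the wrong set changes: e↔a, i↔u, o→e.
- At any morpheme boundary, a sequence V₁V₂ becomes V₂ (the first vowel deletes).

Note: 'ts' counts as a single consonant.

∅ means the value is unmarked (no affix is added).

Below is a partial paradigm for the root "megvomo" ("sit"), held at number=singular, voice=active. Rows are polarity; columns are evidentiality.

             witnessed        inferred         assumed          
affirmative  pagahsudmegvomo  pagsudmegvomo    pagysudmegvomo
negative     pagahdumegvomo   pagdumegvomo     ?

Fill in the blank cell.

pagydumegvomo

Attach polarity negative du- → dumegvomo.
Attach evidentiality assumed y- → ydumegvomo.
Attach number singular g- → gydumegvomo.
Attach voice active pe- → pegydumegvomo.
Apply vowel harmony: pegydumegvomo → pagydumegvomo.
Vowel deletion: no change.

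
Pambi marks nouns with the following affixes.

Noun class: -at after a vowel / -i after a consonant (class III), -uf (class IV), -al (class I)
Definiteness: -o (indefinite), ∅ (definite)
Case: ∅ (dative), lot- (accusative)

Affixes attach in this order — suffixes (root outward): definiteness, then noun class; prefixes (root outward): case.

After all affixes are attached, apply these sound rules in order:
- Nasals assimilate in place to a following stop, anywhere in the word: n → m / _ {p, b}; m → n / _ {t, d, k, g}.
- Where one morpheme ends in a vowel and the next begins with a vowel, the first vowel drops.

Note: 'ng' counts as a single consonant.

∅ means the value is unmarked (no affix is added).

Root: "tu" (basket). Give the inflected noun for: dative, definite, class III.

definiteness = definite: zero marking, form stays tu.
Attach noun class class III -at (after vowel 'u') → tuat.
case = dative: zero marking, form stays tuat.
Nasal assimilation: no change.
Apply vowel deletion: tuat → tat.

tat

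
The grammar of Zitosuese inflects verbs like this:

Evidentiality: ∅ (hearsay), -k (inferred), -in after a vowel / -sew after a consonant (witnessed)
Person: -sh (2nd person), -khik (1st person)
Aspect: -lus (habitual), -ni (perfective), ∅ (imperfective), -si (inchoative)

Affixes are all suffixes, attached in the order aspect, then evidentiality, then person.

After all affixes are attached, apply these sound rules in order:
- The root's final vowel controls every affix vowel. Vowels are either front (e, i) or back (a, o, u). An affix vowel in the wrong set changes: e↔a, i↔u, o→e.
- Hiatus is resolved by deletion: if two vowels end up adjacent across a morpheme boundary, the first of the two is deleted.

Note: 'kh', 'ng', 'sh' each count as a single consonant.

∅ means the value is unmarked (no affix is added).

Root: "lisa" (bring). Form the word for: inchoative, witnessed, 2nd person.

lisasunsh

Attach aspect inchoative -si → lisasi.
Attach evidentiality witnessed -in (after vowel 'i') → lisasiin.
Attach person 2nd person -sh → lisasiinsh.
Apply vowel harmony: lisasiinsh → lisasuunsh.
Apply vowel deletion: lisasuunsh → lisasunsh.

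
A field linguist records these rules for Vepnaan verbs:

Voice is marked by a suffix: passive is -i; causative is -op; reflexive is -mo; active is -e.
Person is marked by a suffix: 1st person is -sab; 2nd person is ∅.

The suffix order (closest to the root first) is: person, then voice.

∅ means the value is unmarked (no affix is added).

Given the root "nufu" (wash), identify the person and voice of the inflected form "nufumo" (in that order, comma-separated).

Segment: nufu-mo.
person: ∅ → 2nd person.
voice: -mo → reflexive.

2nd person, reflexive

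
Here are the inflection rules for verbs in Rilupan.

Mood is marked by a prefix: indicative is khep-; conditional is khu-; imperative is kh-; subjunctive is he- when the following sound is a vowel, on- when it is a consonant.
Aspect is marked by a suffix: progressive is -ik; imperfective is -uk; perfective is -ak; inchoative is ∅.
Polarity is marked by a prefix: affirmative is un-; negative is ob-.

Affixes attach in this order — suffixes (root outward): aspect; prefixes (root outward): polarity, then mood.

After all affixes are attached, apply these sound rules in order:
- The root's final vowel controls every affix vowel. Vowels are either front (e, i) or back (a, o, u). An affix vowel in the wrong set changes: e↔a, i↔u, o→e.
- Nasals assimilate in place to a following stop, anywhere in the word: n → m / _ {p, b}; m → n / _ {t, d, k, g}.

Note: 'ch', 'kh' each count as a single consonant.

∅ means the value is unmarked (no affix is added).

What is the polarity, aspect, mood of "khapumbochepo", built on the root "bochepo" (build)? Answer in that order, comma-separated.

affirmative, inchoative, indicative

Segment: khep-un-bochepo.
polarity: un- → affirmative.
aspect: ∅ → inchoative.
mood: khep- → indicative.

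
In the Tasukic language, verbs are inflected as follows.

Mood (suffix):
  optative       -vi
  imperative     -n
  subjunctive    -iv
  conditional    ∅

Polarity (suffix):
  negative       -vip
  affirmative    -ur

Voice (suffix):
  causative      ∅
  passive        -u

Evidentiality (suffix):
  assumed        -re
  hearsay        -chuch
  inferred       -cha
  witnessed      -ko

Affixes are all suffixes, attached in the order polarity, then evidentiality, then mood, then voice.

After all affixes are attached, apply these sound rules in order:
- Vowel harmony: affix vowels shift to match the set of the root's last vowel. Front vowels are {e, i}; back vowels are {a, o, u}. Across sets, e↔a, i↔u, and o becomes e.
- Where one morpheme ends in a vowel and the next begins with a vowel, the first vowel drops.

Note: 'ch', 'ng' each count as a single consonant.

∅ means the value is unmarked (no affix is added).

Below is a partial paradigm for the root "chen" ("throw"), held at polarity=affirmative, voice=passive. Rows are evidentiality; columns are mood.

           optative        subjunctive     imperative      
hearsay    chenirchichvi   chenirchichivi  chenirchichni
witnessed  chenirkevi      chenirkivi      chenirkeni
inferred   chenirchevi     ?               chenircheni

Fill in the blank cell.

chenirchivi

Attach polarity affirmative -ur → chenur.
Attach evidentiality inferred -cha → chenurcha.
Attach mood subjunctive -iv → chenurchaiv.
Attach voice passive -u → chenurchaivu.
Apply vowel harmony: chenurchaivu → chenircheivi.
Apply vowel deletion: chenircheivi → chenirchivi.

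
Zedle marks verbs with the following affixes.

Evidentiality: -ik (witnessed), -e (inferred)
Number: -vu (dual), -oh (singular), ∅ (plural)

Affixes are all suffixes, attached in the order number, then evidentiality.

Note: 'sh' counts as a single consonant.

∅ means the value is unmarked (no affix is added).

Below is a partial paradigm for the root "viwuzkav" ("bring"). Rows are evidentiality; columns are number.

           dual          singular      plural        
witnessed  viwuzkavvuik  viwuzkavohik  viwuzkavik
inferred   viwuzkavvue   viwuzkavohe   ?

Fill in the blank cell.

number = plural: zero marking, form stays viwuzkav.
Attach evidentiality inferred -e → viwuzkave.

viwuzkave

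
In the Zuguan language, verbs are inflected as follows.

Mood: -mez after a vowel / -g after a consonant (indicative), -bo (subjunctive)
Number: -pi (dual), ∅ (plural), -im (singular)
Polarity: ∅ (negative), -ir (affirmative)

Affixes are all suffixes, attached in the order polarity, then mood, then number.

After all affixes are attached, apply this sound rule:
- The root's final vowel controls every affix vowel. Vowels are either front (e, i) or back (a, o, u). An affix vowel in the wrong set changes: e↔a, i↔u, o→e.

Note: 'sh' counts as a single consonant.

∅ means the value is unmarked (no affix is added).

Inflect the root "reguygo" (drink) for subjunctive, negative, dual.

polarity = negative: zero marking, form stays reguygo.
Attach mood subjunctive -bo → reguygobo.
Attach number dual -pi → reguygobopi.
Apply vowel harmony: reguygobopi → reguygobopu.

reguygobopu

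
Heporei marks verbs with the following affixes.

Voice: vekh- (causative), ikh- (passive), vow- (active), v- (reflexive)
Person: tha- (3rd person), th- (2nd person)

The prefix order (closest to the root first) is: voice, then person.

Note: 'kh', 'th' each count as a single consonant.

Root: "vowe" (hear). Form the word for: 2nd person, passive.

Attach voice passive ikh- → ikhvowe.
Attach person 2nd person th- → thikhvowe.

thikhvowe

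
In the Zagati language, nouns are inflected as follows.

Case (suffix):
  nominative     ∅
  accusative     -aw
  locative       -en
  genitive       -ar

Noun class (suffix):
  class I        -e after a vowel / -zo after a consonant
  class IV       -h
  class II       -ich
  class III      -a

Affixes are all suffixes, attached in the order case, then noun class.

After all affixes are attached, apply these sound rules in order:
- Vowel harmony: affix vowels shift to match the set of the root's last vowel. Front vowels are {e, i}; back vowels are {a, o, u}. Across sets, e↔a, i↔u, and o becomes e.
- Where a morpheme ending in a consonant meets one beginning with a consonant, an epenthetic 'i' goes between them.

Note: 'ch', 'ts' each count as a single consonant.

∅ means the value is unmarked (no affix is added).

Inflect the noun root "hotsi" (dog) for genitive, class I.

hotsierize

Attach case genitive -ar → hotsiar.
Attach noun class class I -zo (after consonant 'r') → hotsiarzo.
Apply vowel harmony: hotsiarzo → hotsierze.
Apply epenthesis: hotsierze → hotsierize.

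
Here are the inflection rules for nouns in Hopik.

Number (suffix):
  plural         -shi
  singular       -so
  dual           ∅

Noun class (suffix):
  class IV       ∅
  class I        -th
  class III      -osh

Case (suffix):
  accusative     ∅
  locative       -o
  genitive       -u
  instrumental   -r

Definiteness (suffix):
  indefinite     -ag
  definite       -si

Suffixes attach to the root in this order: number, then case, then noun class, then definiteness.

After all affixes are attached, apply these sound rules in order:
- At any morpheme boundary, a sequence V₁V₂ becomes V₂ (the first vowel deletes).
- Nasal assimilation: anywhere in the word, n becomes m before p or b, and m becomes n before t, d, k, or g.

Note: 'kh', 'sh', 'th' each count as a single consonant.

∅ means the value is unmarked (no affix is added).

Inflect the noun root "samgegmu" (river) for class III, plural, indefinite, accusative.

sangegmushoshag

Attach number plural -shi → samgegmushi.
case = accusative: zero marking, form stays samgegmushi.
Attach noun class class III -osh → samgegmushiosh.
Attach definiteness indefinite -ag → samgegmushioshag.
Apply vowel deletion: samgegmushioshag → samgegmushoshag.
Apply nasal assimilation: samgegmushoshag → sangegmushoshag.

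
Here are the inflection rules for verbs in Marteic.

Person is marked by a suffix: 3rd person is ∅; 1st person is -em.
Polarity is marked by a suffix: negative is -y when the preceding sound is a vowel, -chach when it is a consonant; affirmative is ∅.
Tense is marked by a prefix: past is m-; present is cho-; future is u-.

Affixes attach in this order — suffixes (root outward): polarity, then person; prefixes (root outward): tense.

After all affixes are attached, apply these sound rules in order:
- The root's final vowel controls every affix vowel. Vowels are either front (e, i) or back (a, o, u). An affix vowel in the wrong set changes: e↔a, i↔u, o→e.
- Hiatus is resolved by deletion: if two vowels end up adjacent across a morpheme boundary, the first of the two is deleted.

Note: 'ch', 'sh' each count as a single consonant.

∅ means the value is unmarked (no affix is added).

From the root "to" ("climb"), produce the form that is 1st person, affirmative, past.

mtam

Attach tense past m- → mto.
polarity = affirmative: zero marking, form stays mto.
Attach person 1st person -em → mtoem.
Apply vowel harmony: mtoem → mtoam.
Apply vowel deletion: mtoam → mtam.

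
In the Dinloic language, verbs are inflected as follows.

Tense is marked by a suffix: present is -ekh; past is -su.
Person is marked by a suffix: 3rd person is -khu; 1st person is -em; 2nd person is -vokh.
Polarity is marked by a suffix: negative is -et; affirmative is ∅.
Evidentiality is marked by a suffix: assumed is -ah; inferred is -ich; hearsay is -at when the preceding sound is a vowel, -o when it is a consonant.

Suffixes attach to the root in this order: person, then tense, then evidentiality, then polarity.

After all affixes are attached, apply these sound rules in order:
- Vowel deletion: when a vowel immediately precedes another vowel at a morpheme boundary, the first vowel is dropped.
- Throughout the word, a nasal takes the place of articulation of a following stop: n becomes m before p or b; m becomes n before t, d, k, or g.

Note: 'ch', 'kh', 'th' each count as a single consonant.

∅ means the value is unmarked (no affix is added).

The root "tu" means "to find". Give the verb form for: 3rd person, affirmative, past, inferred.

tukhusich

Attach person 3rd person -khu → tukhu.
Attach tense past -su → tukhusu.
Attach evidentiality inferred -ich → tukhusuich.
polarity = affirmative: zero marking, form stays tukhusuich.
Apply vowel deletion: tukhusuich → tukhusich.
Nasal assimilation: no change.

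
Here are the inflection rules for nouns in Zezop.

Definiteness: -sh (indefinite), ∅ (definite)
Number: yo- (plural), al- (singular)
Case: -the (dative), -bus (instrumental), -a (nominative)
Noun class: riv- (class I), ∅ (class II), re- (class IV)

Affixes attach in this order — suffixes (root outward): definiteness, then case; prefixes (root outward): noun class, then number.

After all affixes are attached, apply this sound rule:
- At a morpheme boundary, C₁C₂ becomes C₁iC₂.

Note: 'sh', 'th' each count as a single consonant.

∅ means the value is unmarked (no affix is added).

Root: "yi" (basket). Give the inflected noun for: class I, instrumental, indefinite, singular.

aliriviyishibus

Attach definiteness indefinite -sh → yish.
Attach case instrumental -bus → yishbus.
Attach noun class class I riv- → rivyishbus.
Attach number singular al- → alrivyishbus.
Apply epenthesis: alrivyishbus → aliriviyishibus.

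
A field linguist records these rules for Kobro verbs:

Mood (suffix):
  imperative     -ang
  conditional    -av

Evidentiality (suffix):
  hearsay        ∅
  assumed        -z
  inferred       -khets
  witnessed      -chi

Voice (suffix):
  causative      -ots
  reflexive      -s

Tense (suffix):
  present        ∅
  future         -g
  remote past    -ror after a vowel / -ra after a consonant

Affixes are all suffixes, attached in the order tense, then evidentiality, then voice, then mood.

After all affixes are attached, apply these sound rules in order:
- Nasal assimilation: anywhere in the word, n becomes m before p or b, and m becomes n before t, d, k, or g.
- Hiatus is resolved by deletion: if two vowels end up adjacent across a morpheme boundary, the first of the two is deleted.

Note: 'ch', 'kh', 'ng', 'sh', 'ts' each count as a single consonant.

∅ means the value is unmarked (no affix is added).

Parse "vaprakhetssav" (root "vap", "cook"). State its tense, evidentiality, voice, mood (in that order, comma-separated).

Segment: vap-ra-khets-s-av.
tense: -ror/ra → remote past.
evidentiality: -khets → inferred.
voice: -s → reflexive.
mood: -av → conditional.

remote past, inferred, reflexive, conditional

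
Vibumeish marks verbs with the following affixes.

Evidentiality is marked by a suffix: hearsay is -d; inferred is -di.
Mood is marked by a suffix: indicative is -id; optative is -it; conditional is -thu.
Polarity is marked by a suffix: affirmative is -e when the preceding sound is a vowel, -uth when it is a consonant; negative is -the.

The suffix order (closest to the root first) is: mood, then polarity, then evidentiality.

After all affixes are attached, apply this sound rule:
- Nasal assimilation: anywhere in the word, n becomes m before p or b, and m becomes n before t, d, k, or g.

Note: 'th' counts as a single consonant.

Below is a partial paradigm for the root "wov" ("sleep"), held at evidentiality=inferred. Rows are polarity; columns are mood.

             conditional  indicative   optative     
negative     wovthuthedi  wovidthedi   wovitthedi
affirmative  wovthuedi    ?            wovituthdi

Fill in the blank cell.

Attach mood indicative -id → wovid.
Attach polarity affirmative -uth (after consonant 'd') → woviduth.
Attach evidentiality inferred -di → woviduthdi.
Nasal assimilation: no change.

woviduthdi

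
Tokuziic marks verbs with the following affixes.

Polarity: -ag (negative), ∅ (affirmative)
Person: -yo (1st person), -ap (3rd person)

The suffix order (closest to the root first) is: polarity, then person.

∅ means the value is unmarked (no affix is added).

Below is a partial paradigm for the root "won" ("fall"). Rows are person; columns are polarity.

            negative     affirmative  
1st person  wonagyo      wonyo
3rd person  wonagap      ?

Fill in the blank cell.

wonap

polarity = affirmative: zero marking, form stays won.
Attach person 3rd person -ap → wonap.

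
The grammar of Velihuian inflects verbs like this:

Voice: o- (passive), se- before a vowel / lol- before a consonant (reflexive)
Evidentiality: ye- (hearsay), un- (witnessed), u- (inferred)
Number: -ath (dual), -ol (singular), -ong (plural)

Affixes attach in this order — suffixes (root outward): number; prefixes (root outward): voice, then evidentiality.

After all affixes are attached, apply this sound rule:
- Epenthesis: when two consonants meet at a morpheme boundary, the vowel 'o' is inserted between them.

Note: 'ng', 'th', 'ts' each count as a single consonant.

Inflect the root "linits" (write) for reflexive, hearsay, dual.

Attach voice reflexive lol- (before consonant 'l') → lollinits.
Attach evidentiality hearsay ye- → yelollinits.
Attach number dual -ath → yelollinitsath.
Apply epenthesis: yelollinitsath → yelololinitsath.

yelololinitsath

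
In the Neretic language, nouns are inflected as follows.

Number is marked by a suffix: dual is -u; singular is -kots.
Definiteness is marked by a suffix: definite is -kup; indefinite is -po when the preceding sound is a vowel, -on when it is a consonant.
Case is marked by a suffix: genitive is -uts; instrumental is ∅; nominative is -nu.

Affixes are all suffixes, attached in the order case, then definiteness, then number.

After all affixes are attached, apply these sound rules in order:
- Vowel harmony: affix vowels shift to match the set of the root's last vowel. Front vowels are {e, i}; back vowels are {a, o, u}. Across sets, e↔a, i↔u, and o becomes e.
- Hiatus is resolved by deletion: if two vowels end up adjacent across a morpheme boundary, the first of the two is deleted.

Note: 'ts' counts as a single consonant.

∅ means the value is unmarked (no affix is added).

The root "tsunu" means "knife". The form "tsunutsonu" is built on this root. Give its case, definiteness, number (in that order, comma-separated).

genitive, indefinite, dual

Segment: tsunu-uts-on-u.
case: -uts → genitive.
definiteness: -po/on → indefinite.
number: -u → dual.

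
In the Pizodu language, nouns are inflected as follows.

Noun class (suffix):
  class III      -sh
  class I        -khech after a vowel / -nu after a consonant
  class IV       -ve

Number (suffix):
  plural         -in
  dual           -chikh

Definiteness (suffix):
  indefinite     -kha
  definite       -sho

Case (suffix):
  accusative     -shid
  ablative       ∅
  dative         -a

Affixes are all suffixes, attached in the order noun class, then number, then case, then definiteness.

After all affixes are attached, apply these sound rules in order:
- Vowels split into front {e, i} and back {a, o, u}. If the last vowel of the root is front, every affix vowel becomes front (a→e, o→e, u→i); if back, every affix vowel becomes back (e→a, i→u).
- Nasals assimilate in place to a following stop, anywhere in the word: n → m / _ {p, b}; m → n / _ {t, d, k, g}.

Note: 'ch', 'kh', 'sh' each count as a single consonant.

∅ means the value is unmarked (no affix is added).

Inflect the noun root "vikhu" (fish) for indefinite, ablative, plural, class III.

vikhushunkha

Attach noun class class III -sh → vikhush.
Attach number plural -in → vikhushin.
case = ablative: zero marking, form stays vikhushin.
Attach definiteness indefinite -kha → vikhushinkha.
Apply vowel harmony: vikhushinkha → vikhushunkha.
Nasal assimilation: no change.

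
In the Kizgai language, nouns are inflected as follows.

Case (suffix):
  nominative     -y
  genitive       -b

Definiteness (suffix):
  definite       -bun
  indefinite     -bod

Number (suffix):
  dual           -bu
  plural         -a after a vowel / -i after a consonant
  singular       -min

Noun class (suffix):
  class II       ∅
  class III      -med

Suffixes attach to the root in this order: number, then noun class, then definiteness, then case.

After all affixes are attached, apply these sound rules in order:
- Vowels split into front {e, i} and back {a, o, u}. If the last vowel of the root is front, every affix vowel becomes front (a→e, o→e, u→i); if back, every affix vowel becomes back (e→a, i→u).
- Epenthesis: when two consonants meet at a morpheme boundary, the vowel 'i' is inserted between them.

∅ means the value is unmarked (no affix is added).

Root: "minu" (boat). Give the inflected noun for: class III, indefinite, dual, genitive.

Attach number dual -bu → minubu.
Attach noun class class III -med → minubumed.
Attach definiteness indefinite -bod → minubumedbod.
Attach case genitive -b → minubumedbodb.
Apply vowel harmony: minubumedbodb → minubumadbodb.
Apply epenthesis: minubumadbodb → minubumadibodib.

minubumadibodib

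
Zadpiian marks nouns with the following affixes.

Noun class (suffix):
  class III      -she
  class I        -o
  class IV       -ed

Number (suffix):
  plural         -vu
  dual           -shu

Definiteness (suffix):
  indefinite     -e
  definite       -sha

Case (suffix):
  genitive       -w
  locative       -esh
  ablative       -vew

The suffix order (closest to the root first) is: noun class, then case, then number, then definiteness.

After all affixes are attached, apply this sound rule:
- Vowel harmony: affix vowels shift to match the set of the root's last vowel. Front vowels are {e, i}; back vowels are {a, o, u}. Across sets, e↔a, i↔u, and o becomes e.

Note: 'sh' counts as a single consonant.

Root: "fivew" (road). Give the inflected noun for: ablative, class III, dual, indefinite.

fivewshevewshie

Attach noun class class III -she → fivewshe.
Attach case ablative -vew → fivewshevew.
Attach number dual -shu → fivewshevewshu.
Attach definiteness indefinite -e → fivewshevewshue.
Apply vowel harmony: fivewshevewshue → fivewshevewshie.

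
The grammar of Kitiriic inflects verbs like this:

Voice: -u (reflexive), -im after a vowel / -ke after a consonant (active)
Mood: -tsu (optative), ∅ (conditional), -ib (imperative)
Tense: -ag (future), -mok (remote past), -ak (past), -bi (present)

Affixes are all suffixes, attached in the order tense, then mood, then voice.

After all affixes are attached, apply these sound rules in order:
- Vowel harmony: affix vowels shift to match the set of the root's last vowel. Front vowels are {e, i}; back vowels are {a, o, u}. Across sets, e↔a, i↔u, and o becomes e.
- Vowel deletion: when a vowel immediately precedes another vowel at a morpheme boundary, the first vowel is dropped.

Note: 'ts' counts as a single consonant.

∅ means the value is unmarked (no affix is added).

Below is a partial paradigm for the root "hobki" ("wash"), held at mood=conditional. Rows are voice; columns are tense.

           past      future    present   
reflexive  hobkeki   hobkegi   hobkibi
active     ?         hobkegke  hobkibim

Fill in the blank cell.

hobkekke

Attach tense past -ak → hobkiak.
mood = conditional: zero marking, form stays hobkiak.
Attach voice active -ke (after consonant 'k') → hobkiakke.
Apply vowel harmony: hobkiakke → hobkiekke.
Apply vowel deletion: hobkiekke → hobkekke.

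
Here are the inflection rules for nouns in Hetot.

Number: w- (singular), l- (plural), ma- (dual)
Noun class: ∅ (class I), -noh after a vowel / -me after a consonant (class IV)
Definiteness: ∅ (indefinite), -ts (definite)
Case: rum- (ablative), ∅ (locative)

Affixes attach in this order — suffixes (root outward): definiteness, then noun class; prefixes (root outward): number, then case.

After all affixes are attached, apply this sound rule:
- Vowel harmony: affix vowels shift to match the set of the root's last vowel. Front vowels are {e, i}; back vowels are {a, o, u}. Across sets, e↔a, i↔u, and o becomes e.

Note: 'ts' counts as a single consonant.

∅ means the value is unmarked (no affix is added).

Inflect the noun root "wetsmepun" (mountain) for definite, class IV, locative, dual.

Attach number dual ma- → mawetsmepun.
case = locative: zero marking, form stays mawetsmepun.
Attach definiteness definite -ts → mawetsmepunts.
Attach noun class class IV -me (after consonant 'ts') → mawetsmepuntsme.
Apply vowel harmony: mawetsmepuntsme → mawetsmepuntsma.

mawetsmepuntsma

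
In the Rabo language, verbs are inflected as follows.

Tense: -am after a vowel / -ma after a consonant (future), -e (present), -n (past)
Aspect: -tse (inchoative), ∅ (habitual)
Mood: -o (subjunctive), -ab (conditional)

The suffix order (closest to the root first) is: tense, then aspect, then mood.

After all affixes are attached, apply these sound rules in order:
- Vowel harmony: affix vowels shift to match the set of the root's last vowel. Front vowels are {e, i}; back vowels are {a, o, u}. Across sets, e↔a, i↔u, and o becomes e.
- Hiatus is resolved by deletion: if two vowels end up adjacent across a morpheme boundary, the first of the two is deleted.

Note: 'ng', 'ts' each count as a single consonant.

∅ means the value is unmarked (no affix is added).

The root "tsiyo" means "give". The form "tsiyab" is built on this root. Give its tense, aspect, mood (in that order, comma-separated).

Segment: tsiyo-e-ab.
tense: -e → present.
aspect: ∅ → habitual.
mood: -ab → conditional.

present, habitual, conditional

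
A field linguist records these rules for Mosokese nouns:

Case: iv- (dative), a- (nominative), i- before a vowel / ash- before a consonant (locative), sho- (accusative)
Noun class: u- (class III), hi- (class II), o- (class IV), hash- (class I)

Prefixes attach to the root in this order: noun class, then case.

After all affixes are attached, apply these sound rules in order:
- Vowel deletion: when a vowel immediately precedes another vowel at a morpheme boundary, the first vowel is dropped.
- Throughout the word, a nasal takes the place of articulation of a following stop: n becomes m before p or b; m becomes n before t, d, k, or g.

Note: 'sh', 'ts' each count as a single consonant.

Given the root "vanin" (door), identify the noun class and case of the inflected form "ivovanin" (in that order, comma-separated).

Segment: iv-o-vanin.
noun class: o- → class IV.
case: iv- → dative.

class IV, dative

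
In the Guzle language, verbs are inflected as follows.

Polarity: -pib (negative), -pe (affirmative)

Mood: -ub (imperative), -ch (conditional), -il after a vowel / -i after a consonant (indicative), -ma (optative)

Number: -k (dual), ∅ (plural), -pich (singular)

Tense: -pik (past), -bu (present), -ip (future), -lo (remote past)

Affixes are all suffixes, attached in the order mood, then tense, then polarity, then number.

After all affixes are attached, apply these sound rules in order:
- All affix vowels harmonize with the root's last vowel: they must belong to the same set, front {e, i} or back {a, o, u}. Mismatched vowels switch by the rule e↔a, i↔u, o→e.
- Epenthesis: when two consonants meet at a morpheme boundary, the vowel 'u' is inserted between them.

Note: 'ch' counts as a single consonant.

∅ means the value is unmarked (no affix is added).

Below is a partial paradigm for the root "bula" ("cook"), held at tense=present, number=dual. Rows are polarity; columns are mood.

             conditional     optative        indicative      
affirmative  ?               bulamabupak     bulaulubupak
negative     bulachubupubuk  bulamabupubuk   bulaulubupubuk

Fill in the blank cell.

bulachubupak

Attach mood conditional -ch → bulach.
Attach tense present -bu → bulachbu.
Attach polarity affirmative -pe → bulachbupe.
Attach number dual -k → bulachbupek.
Apply vowel harmony: bulachbupek → bulachbupak.
Apply epenthesis: bulachbupak → bulachubupak.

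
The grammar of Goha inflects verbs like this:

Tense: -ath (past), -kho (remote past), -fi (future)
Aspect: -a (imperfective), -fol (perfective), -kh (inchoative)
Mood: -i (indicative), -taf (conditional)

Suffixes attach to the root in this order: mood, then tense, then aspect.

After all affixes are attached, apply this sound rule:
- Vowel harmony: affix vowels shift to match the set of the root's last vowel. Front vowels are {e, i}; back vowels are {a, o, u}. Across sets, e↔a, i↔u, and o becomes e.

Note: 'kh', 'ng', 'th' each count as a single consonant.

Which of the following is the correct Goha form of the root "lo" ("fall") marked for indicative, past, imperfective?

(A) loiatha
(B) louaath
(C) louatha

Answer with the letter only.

C

Attach mood indicative -i → loi.
Attach tense past -ath → loiath.
Attach aspect imperfective -a → loiatha.
Apply vowel harmony: loiatha → louatha.
So the correct form is louatha, option (C).
(B) louaath is wrong: it has the affixes in the wrong order.
(A) loiatha is wrong: it fails to apply the sound rule(s).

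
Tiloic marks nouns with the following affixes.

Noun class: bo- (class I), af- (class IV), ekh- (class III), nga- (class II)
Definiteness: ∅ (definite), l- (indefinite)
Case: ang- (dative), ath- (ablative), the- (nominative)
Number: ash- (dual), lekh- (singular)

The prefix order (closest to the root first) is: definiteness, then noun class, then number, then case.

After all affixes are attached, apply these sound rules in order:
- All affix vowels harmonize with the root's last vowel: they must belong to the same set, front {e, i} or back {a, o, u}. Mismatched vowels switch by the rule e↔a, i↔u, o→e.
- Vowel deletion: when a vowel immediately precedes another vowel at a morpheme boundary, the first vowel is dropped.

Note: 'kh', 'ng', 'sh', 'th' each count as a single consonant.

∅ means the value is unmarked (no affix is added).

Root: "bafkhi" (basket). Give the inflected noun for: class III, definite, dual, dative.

definiteness = definite: zero marking, form stays bafkhi.
Attach noun class class III ekh- → ekhbafkhi.
Attach number dual ash- → ashekhbafkhi.
Attach case dative ang- → angashekhbafkhi.
Apply vowel harmony: angashekhbafkhi → engeshekhbafkhi.
Vowel deletion: no change.

engeshekhbafkhi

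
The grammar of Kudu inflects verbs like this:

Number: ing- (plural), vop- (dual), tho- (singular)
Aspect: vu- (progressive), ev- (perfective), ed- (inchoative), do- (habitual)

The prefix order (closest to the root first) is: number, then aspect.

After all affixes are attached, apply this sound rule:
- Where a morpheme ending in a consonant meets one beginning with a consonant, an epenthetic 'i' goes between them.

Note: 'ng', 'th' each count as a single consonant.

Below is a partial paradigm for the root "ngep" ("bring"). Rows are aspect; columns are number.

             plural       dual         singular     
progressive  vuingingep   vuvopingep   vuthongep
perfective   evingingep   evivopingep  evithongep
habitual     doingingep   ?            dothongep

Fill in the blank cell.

dovopingep

Attach number dual vop- → vopngep.
Attach aspect habitual do- → dovopngep.
Apply epenthesis: dovopngep → dovopingep.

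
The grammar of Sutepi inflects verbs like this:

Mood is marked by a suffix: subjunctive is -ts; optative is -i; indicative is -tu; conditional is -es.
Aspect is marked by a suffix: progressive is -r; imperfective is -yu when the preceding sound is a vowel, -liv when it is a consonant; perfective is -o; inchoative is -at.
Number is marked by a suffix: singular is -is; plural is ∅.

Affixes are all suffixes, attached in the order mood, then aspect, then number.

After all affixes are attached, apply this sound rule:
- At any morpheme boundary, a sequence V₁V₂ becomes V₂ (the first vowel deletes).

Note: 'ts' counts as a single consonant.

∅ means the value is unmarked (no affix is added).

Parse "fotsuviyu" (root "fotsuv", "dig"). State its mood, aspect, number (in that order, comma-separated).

optative, imperfective, plural

Segment: fotsuv-i-yu.
mood: -i → optative.
aspect: -yu/liv → imperfective.
number: ∅ → plural.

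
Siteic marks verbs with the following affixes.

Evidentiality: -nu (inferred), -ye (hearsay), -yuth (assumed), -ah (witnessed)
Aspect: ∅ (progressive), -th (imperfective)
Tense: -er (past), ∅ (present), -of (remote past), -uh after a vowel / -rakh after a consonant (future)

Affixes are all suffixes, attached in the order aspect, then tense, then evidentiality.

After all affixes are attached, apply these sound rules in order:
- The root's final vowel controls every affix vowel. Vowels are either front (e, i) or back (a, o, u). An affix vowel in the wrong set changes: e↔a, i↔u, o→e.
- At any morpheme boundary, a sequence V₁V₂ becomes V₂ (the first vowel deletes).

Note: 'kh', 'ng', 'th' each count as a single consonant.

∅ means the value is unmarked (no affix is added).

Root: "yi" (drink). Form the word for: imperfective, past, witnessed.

yithereh

Attach aspect imperfective -th → yith.
Attach tense past -er → yither.
Attach evidentiality witnessed -ah → yitherah.
Apply vowel harmony: yitherah → yithereh.
Vowel deletion: no change.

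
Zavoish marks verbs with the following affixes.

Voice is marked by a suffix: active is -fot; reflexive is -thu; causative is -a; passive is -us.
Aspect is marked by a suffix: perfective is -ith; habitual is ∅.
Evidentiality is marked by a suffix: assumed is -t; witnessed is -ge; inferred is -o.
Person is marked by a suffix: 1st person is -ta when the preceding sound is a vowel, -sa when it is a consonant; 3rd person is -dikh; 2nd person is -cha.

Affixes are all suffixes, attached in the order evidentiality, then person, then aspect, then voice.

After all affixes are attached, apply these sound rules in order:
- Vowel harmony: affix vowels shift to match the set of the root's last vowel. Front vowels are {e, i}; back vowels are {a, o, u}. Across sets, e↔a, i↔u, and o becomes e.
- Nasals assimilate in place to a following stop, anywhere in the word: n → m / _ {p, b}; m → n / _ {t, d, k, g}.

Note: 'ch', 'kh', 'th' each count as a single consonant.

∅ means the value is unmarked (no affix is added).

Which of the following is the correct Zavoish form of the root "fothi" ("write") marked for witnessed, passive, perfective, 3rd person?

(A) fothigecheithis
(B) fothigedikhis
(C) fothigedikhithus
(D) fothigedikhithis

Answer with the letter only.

D

Attach evidentiality witnessed -ge → fothige.
Attach person 3rd person -dikh → fothigedikh.
Attach aspect perfective -ith → fothigedikhith.
Attach voice passive -us → fothigedikhithus.
Apply vowel harmony: fothigedikhithus → fothigedikhithis.
Nasal assimilation: no change.
So the correct form is fothigedikhithis, option (D).
(A) fothigecheithis is wrong: it uses 2nd person instead of 3rd person for person.
(C) fothigedikhithus is wrong: it fails to apply the sound rule(s).
(B) fothigedikhis is wrong: it uses habitual instead of perfective for aspect.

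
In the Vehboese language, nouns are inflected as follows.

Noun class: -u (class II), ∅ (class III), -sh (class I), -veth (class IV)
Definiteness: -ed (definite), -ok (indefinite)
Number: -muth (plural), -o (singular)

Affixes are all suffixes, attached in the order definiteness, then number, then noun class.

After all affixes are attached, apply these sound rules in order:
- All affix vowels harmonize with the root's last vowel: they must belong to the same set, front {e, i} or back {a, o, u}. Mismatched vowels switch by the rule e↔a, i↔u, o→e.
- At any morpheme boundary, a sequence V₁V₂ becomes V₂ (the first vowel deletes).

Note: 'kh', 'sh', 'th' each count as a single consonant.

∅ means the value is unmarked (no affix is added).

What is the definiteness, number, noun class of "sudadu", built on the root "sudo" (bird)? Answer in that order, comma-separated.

Segment: sudo-ed-o-u.
definiteness: -ed → definite.
number: -o → singular.
noun class: -u → class II.

definite, singular, class II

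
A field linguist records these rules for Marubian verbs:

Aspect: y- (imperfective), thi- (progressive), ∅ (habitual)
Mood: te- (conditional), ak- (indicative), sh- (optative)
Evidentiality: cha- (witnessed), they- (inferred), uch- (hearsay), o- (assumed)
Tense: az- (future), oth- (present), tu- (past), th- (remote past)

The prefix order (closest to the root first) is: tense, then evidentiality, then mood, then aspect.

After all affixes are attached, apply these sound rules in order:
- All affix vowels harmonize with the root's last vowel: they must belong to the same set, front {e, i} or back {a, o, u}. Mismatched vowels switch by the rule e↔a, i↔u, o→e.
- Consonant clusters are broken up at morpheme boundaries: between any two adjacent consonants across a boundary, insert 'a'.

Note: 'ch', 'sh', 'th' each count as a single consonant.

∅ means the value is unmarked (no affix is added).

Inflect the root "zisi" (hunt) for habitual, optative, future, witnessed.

shacheezazisi

Attach tense future az- → azzisi.
Attach evidentiality witnessed cha- → chaazzisi.
Attach mood optative sh- → shchaazzisi.
aspect = habitual: zero marking, form stays shchaazzisi.
Apply vowel harmony: shchaazzisi → shcheezzisi.
Apply epenthesis: shcheezzisi → shacheezazisi.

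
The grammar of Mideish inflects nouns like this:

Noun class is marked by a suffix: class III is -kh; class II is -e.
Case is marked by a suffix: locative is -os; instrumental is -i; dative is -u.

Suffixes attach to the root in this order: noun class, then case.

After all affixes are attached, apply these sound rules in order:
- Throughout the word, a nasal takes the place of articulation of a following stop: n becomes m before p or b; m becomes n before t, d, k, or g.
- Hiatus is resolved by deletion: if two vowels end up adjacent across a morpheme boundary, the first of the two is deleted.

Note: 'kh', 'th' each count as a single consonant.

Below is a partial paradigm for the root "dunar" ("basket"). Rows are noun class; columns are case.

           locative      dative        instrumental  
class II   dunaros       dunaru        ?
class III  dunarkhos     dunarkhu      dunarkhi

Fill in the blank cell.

dunari

Attach noun class class II -e → dunare.
Attach case instrumental -i → dunarei.
Nasal assimilation: no change.
Apply vowel deletion: dunarei → dunari.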